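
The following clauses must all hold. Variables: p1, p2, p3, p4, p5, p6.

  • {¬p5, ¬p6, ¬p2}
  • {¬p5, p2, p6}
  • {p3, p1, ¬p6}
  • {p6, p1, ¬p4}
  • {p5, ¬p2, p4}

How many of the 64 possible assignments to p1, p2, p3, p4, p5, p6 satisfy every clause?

29

Case analysis on p6 and p2:
  p6=1, p2=1: remaining (p1,p3,p4,p5) ∈ {(0,1,1,0); (1,0,1,0); (1,1,1,0)} — 3.
  p6=1, p2=0: p4, p5 free; 3 ways for (p1,p3) × 2^2 = 12.
  p6=0, p2=1: p3 free; 4 ways for (p1,p4,p5) × 2^1 = 8.
  p6=0, p2=0: p3 free; 3 ways for (p1,p4,p5) × 2^1 = 6.
Total: 3 + 12 + 8 + 6 = 29.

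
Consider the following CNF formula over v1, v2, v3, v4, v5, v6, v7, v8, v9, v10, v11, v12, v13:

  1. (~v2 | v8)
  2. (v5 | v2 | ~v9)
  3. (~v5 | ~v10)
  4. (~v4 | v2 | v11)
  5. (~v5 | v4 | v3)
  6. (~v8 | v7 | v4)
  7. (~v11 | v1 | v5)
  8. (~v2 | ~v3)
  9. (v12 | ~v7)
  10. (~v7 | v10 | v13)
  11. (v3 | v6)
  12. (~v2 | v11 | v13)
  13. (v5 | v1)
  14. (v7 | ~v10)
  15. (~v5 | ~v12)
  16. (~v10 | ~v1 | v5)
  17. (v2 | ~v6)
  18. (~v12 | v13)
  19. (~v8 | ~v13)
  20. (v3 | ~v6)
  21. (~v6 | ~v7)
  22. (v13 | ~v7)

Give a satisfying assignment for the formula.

Try v1 = True.
Try v2 = False.
  then v6 is forced to False.
  then v3 is forced to True.
Branch on v4: take v4 = False.
For the remaining variables, v5 = True, v7 = False, v8 = False, v9 = True, v10 = False, v11 = False, v12 = False, v13 = False works.

v1=True, v2=False, v3=True, v4=False, v5=True, v6=False, v7=False, v8=False, v9=True, v10=False, v11=False, v12=False, v13=False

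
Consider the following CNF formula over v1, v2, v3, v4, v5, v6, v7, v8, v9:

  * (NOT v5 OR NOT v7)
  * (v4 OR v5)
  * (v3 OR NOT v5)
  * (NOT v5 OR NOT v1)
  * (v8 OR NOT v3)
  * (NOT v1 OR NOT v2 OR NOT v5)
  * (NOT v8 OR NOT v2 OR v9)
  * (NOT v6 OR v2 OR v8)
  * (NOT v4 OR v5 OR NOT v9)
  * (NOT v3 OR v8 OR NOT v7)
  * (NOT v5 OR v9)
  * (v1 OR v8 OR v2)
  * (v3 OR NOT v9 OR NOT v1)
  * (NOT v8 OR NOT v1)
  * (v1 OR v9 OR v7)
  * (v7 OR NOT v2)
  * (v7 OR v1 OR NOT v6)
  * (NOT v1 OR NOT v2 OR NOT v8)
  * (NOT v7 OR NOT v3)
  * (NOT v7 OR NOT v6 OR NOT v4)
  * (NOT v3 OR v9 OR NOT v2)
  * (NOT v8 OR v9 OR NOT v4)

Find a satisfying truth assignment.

v1 = 0, v2 = 0, v3 = 1, v4 = 1, v5 = 1, v6 = 0, v7 = 0, v8 = 1, v9 = 1

Check each clause:
  1. (NOT v7 OR NOT v5) — NOT v7 is true.
  2. (v5 OR v4) — v4 is true.
  3. (NOT v5 OR v3) — v3 is true.
  4. (NOT v5 OR NOT v1) — NOT v1 is true.
  5. (v8 OR NOT v3) — v8 is true.
  6. (NOT v1 OR NOT v2 OR NOT v5) — NOT v2 is true.
  7. (v9 OR NOT v8 OR NOT v2) — v9 is true.
  8. (v8 OR v2 OR NOT v6) — v8 is true.
  9. (NOT v9 OR NOT v4 OR v5) — v5 is true.
  10. (NOT v3 OR NOT v7 OR v8) — v8 is true.
  11. (v9 OR NOT v5) — v9 is true.
  12. (v8 OR v1 OR v2) — v8 is true.
  13. (NOT v1 OR v3 OR NOT v9) — v3 is true.
  14. (NOT v1 OR NOT v8) — NOT v1 is true.
  15. (v9 OR v7 OR v1) — v9 is true.
  16. (v7 OR NOT v2) — NOT v2 is true.
  17. (NOT v6 OR v7 OR v1) — NOT v6 is true.
  18. (NOT v1 OR NOT v8 OR NOT v2) — NOT v1 is true.
  19. (NOT v3 OR NOT v7) — NOT v7 is true.
  20. (NOT v7 OR NOT v4 OR NOT v6) — NOT v7 is true.
  21. (v9 OR NOT v3 OR NOT v2) — v9 is true.
  22. (NOT v4 OR NOT v8 OR v9) — v9 is true.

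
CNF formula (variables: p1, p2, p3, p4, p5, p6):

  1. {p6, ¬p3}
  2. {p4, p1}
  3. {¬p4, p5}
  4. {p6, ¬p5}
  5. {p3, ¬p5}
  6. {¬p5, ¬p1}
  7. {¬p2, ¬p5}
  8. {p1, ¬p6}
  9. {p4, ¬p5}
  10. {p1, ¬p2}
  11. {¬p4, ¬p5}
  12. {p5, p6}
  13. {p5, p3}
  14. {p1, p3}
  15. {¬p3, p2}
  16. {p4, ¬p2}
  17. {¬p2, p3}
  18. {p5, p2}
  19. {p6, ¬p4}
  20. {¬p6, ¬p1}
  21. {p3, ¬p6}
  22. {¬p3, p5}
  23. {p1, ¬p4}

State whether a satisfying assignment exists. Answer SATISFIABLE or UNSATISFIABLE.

p5 = True:
  propagation gives p6=True, p3=True, p1=False; an empty clause results — contradiction.
p5 = False:
  propagation gives p4=False, p1=True, p6=True; an empty clause results — contradiction.
Every branch closes, so no satisfying assignment exists.

UNSATISFIABLE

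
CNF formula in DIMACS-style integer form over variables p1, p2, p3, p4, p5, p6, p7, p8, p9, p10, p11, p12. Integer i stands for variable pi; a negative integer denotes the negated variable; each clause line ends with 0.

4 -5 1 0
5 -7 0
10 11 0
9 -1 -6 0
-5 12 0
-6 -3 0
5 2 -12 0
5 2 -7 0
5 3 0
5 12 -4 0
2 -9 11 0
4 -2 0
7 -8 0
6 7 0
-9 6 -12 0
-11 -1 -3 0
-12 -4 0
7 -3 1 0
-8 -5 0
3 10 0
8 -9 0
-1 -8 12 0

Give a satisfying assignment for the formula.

p1 = 1, p2 = 0, p3 = 0, p4 = 0, p5 = 1, p6 = 0, p7 = 1, p8 = 0, p9 = 0, p10 = 1, p11 = 0, p12 = 1

p10 occurs only positively in the remaining clauses — set p10 = True.
Try p1 = True.
Try p2 = False.
For the remaining variables, p3 = False, p4 = False, p5 = True, p6 = False, p7 = True, p8 = False, p9 = False, p11 = False, p12 = True works.
Every clause has at least one true literal under this assignment.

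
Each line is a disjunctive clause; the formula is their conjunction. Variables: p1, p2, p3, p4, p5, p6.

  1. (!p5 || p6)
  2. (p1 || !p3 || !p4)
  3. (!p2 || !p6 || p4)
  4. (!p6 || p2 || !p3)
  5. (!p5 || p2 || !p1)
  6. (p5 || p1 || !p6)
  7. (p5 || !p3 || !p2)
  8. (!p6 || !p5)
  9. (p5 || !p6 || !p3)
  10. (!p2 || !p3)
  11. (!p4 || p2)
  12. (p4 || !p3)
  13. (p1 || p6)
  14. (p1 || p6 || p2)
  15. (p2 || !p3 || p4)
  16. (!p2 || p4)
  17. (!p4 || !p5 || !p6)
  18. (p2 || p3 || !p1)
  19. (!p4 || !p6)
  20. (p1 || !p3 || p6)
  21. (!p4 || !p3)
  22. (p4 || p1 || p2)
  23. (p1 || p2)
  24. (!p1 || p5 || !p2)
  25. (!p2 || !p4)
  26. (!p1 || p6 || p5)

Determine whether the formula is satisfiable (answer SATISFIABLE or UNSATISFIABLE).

UNSATISFIABLE

p2 = True:
  propagation gives p3=False, p4=True; an empty clause results — contradiction.
p2 = False:
  propagation gives p4=False, p3=False, p1=False; an empty clause results — contradiction.
Every branch closes, so no satisfying assignment exists.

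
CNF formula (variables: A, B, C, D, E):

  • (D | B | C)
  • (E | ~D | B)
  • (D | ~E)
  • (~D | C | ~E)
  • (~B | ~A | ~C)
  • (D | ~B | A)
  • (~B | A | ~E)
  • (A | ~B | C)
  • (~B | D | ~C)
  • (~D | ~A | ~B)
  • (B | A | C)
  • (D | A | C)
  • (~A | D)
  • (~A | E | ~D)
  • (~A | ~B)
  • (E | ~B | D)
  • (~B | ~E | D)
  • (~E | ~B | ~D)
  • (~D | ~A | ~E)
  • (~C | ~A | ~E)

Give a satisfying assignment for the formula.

A=F, B=F, C=T, D=T, E=T

Check each clause:
  1. (B | D | C) — C is true.
  2. (E | B | ~D) — E is true.
  3. (D | ~E) — D is true.
  4. (C | ~D | ~E) — C is true.
  5. (~A | ~B | ~C) — ~A is true.
  6. (A | ~B | D) — D is true.
  7. (A | ~B | ~E) — ~B is true.
  8. (C | A | ~B) — C is true.
  9. (~C | D | ~B) — D is true.
  10. (~A | ~B | ~D) — ~A is true.
  11. (A | B | C) — C is true.
  12. (D | A | C) — C is true.
  13. (~A | D) — D is true.
  14. (~A | E | ~D) — E is true.
  15. (~A | ~B) — ~A is true.
  16. (D | ~B | E) — D is true.
  17. (~B | ~E | D) — D is true.
  18. (~B | ~D | ~E) — ~B is true.
  19. (~E | ~D | ~A) — ~A is true.
  20. (~C | ~E | ~A) — ~A is true.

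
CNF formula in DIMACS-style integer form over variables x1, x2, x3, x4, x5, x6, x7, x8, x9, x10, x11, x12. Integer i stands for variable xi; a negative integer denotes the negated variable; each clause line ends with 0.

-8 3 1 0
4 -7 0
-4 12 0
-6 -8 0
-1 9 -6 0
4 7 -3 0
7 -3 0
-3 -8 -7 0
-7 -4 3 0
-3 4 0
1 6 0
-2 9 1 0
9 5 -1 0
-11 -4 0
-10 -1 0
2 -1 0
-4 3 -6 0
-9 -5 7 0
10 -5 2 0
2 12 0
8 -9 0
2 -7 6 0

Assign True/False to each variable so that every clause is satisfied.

Pure literal: x11 appears only negated; assign x11 = False.
Pure literal: x12 appears only positively; assign x12 = True.
Try x1 = True.
  then x10 is forced to False.
  then x2 is forced to True.
Try x3 = False.
The remaining clauses are satisfied by x4 = False, x5 = True, x6 = False, x7 = False, x8 = False, x9 = False.
Every clause has at least one true literal under this assignment.

x1 = True  x2 = True  x3 = False  x4 = False  x5 = True  x6 = False  x7 = False  x8 = False  x9 = False  x10 = False  x11 = False  x12 = True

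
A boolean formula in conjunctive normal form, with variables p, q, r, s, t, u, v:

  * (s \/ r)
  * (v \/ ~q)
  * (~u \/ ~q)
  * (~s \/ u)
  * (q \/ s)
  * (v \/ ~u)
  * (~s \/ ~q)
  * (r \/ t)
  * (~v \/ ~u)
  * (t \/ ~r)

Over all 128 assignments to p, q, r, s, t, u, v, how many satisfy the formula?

Satisfying assignments:
  p=0 q=1 r=1 s=0 t=1 u=0 v=1
  p=1 q=1 r=1 s=0 t=1 u=0 v=1
That's 2 in total.

2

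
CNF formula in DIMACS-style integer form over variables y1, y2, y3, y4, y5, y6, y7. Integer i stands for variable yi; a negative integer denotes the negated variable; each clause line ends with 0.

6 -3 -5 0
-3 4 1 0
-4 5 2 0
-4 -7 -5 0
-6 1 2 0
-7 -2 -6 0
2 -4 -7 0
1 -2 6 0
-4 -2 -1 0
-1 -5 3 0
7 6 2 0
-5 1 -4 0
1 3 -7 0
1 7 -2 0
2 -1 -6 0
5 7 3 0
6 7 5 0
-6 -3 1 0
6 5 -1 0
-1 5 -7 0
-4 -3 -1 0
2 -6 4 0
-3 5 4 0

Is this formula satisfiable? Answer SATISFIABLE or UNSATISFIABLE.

SATISFIABLE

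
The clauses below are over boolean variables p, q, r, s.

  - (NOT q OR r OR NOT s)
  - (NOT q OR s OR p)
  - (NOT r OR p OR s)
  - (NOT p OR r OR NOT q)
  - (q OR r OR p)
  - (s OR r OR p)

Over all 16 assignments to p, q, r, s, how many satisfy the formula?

8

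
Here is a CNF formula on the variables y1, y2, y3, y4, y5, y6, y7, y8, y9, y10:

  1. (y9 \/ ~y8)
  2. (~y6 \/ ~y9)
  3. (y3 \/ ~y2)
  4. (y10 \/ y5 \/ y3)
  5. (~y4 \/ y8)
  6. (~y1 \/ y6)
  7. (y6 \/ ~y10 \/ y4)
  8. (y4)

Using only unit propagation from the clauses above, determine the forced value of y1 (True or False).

False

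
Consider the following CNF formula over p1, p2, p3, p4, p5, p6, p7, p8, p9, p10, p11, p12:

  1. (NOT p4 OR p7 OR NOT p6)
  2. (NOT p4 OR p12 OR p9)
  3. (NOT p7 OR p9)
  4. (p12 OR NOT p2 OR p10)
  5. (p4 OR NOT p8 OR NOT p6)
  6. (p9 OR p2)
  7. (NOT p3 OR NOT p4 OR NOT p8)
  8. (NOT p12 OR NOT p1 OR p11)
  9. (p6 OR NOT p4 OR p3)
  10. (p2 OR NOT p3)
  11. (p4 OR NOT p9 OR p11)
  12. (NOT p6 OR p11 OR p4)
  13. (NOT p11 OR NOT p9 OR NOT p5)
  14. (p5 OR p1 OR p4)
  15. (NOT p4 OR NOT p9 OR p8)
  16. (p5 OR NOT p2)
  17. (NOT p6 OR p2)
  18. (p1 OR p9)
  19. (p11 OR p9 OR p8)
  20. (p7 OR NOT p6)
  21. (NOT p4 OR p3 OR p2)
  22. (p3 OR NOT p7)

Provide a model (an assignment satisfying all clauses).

p1=T, p2=F, p3=F, p4=F, p5=F, p6=F, p7=F, p8=T, p9=T, p10=F, p11=T, p12=F

Branch on p1: take p1 = True.
The remaining clauses are satisfied by p2 = False, p3 = False, p4 = False, p5 = False, p6 = False, p7 = False, p8 = True, p9 = True, p10 = False, p11 = True, p12 = False.
Every clause has at least one true literal under this assignment.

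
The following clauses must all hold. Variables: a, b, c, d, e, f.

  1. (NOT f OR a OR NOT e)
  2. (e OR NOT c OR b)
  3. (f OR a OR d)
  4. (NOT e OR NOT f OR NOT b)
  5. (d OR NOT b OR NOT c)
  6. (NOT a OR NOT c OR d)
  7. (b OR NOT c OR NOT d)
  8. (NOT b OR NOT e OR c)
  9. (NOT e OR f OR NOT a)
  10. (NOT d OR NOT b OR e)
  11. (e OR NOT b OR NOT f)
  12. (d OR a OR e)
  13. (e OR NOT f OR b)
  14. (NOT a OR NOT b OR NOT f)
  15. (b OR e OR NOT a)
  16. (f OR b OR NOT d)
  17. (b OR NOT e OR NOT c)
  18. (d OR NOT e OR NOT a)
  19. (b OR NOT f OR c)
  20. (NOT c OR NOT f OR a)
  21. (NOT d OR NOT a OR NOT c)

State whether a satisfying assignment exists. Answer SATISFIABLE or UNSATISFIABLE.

SATISFIABLE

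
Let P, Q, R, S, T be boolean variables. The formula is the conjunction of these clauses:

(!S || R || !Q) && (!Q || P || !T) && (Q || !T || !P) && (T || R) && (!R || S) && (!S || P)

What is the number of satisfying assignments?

5

Satisfying assignments:
  P=F Q=F R=F S=F T=T
  P=T Q=F R=T S=T T=F
  P=T Q=T R=F S=F T=T
  P=T Q=T R=T S=T T=F
  P=T Q=T R=T S=T T=T
Count: 5.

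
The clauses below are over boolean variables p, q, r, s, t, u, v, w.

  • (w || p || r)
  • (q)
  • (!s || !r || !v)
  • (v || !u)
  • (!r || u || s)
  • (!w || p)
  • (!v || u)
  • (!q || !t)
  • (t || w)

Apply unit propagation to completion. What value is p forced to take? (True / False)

(q) is a unit clause: q = True.
From (!t || !q) and q = True: t = False.
(w || t) with t = False leaves only w, so w = True.
(p || !w) with w = True leaves only p, so p = True.

True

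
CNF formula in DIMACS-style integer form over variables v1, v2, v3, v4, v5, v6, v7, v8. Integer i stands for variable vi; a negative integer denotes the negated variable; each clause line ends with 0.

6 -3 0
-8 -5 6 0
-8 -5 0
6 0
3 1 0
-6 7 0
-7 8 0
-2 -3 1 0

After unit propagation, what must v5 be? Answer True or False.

Unit clause (v6) sets v6 = True.
From (v7 || !v6) and v6 = True: v7 = True.
From (!v7 || v8) and v7 = True: v8 = True.
(!v8 || !v5) with v8 = True leaves only !v5, so v5 = False.

False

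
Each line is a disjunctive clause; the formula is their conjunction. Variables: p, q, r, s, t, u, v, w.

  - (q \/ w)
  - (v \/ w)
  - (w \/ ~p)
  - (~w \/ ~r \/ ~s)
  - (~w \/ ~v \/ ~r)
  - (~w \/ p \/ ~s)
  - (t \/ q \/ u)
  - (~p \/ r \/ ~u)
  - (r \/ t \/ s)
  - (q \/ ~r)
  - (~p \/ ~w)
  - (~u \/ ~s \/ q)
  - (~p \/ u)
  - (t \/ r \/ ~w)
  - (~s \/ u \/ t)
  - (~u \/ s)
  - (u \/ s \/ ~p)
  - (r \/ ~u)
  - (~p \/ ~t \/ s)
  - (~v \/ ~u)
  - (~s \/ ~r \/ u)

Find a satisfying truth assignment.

p=False, q=True, r=True, s=False, t=True, u=False, v=True, w=False

Check each clause:
  1. (w \/ q) — q is true.
  2. (v \/ w) — v is true.
  3. (w \/ ~p) — ~p is true.
  4. (~s \/ ~r \/ ~w) — ~w is true.
  5. (~r \/ ~w \/ ~v) — ~w is true.
  6. (p \/ ~w \/ ~s) — ~w is true.
  7. (q \/ u \/ t) — q is true.
  8. (~u \/ r \/ ~p) — ~u is true.
  9. (s \/ t \/ r) — r is true.
  10. (~r \/ q) — q is true.
  11. (~p \/ ~w) — ~w is true.
  12. (~u \/ q \/ ~s) — ~u is true.
  13. (~p \/ u) — ~p is true.
  14. (r \/ ~w \/ t) — ~w is true.
  15. (u \/ t \/ ~s) — ~s is true.
  16. (~u \/ s) — ~u is true.
  17. (u \/ ~p \/ s) — ~p is true.
  18. (r \/ ~u) — ~u is true.
  19. (~p \/ ~t \/ s) — ~p is true.
  20. (~u \/ ~v) — ~u is true.
  21. (~s \/ ~r \/ u) — ~s is true.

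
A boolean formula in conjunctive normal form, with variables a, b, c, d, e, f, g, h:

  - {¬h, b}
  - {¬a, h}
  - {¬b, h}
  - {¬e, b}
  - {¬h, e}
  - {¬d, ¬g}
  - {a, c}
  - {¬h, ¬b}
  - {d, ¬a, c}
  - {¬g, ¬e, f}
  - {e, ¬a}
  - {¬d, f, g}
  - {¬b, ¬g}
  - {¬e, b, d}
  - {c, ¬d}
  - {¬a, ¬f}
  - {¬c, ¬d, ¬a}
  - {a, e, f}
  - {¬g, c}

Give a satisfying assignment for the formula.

Branch on a: take a = False.
  then c is forced to True.
Try b = False.
  then h is forced to False.
  then e is forced to False.
  then f is forced to True.
For the remaining variables, d = False, g = True works.
Every clause has at least one true literal under this assignment.

a=0, b=0, c=1, d=0, e=0, f=1, g=1, h=0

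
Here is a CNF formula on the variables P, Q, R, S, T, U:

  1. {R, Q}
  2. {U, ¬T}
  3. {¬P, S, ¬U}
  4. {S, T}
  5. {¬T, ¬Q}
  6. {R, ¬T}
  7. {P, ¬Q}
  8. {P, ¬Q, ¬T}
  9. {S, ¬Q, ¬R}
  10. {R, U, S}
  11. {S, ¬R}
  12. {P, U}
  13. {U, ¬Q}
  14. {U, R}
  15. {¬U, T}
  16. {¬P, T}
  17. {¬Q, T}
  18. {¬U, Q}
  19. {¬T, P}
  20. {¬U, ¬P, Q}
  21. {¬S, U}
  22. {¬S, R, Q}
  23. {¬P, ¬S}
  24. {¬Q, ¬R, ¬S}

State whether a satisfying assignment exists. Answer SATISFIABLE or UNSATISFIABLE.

UNSATISFIABLE

Q = True:
  propagation gives T=False; an empty clause results — contradiction.
Q = False:
  propagation gives R=True, S=True, U=False; an empty clause results — contradiction.
Every branch closes, so no satisfying assignment exists.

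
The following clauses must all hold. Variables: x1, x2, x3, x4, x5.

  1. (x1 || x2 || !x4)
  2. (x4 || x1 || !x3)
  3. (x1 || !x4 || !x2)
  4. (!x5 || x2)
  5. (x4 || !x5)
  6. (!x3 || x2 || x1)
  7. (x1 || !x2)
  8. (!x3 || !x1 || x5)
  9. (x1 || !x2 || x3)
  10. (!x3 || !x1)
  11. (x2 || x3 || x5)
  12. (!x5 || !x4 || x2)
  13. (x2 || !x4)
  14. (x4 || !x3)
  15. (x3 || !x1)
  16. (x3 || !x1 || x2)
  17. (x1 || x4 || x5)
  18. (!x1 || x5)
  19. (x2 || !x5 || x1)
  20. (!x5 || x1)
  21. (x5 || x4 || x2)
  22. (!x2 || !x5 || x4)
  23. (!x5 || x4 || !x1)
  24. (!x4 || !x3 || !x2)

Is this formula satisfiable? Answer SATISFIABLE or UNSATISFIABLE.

x1 = True:
  propagation gives x3=False; an empty clause results — contradiction.
x1 = False:
  propagation gives x2=False, x4=False, x3=False, x5=False; an empty clause results — contradiction.
Every branch closes, so no satisfying assignment exists.

UNSATISFIABLE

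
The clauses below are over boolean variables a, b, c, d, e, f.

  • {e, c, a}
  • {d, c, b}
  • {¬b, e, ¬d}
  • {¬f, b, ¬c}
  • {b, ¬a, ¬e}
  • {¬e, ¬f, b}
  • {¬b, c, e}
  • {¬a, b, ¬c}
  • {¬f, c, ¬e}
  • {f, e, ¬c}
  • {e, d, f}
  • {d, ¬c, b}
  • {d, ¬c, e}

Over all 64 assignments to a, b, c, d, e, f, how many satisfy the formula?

Split on c, then e.
  c=1, e=1: 9 of the 16 assignments to (a,b,d,f) work.
  c=1, e=0: a clause becomes empty — 0.
  c=0, e=1: 5 of the 16 assignments to (a,b,d,f) work.
  c=0, e=0: remaining (a,b,d,f) ∈ {(1,0,1,0); (1,0,1,1)} — 2.
Total: 9 + 0 + 5 + 2 = 16.

16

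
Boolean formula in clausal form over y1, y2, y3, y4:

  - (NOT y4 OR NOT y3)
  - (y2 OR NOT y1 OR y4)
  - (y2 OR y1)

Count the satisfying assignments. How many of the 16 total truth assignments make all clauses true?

7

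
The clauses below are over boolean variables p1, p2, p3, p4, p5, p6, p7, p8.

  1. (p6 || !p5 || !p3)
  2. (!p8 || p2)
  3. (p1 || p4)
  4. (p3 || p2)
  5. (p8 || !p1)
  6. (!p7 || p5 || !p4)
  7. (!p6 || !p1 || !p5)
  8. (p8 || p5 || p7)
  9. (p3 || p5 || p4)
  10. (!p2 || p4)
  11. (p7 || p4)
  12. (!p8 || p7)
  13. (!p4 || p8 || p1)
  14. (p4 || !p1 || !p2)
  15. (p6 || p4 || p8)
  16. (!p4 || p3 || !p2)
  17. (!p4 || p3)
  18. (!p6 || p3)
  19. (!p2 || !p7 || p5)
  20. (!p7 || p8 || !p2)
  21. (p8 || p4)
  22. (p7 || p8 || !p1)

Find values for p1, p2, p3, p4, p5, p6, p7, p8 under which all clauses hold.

Try p1 = False.
  then p4 is forced to True.
  then p8 is forced to True.
  then p2 is forced to True.
  then p7 is forced to True.
  then p5 is forced to True.
  then p3 is forced to True.
  then p6 is forced to True.
Every clause has at least one true literal under this assignment.
Check each clause:
  1. (!p5 || !p3 || p6) — p6 is true.
  2. (!p8 || p2) — p2 is true.
  3. (p1 || p4) — p4 is true.
  4. (p3 || p2) — p2 is true.
  5. (!p1 || p8) — p8 is true.
  6. (p5 || !p4 || !p7) — p5 is true.
  7. (!p1 || !p6 || !p5) — !p1 is true.
  8. (p5 || p8 || p7) — p8 is true.
  9. (p3 || p5 || p4) — p3 is true.
  10. (!p2 || p4) — p4 is true.
  11. (p4 || p7) — p4 is true.
  12. (!p8 || p7) — p7 is true.
  13. (p1 || p8 || !p4) — p8 is true.
  14. (!p2 || p4 || !p1) — p4 is true.
  15. (p6 || p4 || p8) — p8 is true.
  16. (p3 || !p2 || !p4) — p3 is true.
  17. (!p4 || p3) — p3 is true.
  18. (p3 || !p6) — p3 is true.
  19. (!p7 || !p2 || p5) — p5 is true.
  20. (!p7 || p8 || !p2) — p8 is true.
  21. (p8 || p4) — p8 is true.
  22. (p8 || !p1 || p7) — p8 is true.

p1 = 0, p2 = 1, p3 = 1, p4 = 1, p5 = 1, p6 = 1, p7 = 1, p8 = 1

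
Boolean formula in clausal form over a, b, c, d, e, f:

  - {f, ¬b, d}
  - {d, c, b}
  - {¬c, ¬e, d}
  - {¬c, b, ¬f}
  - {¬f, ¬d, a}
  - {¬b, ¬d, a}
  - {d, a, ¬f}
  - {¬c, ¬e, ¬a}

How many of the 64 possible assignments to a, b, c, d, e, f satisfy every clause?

Split on d, then a.
  d=1, a=1: 11 of the 16 assignments to (b,c,e,f) work.
  d=1, a=0: remaining (b,c,e,f) ∈ {(0,0,0,0); (0,0,1,0); (0,1,0,0); (0,1,1,0)} — 4.
  d=0, a=1: remaining (b,c,e,f) ∈ {(0,1,0,0); (1,0,0,1); (1,0,1,1); (1,1,0,1)} — 4.
  d=0, a=0: remaining (b,c,e,f) ∈ {(0,1,0,0)} — 1.
Total: 11 + 4 + 4 + 1 = 20.

20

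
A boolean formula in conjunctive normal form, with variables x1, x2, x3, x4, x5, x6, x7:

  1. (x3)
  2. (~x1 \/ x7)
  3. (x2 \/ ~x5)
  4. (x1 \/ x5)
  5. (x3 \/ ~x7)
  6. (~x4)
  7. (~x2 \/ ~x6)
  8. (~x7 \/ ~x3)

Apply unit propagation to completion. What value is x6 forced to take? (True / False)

False

(x3) stands alone — x3 = True.
(~x4) is a unit clause: x4 = False.
(~x3 \/ ~x7) with x3 = True leaves only ~x7, so x7 = False.
In (~x1 \/ x7), x7 is now false; ~x1 must hold, so x1 = False.
(x1 \/ x5) with x1 = False leaves only x5, so x5 = True.
In (x2 \/ ~x5), ~x5 is now false; x2 must hold, so x2 = True.
From (~x2 \/ ~x6) and x2 = True: x6 = False.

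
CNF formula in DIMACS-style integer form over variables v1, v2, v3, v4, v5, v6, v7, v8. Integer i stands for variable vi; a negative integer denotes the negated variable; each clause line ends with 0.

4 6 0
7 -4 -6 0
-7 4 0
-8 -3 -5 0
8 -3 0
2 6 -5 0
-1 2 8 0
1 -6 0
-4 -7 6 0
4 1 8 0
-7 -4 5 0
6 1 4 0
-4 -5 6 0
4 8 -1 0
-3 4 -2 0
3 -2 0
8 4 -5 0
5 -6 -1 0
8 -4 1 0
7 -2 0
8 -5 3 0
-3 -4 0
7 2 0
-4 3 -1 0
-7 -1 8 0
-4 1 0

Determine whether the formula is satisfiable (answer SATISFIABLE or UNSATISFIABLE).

UNSATISFIABLE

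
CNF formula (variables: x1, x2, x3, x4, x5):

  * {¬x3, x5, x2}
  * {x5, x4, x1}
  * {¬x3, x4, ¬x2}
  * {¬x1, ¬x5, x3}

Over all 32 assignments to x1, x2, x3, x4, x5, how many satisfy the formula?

18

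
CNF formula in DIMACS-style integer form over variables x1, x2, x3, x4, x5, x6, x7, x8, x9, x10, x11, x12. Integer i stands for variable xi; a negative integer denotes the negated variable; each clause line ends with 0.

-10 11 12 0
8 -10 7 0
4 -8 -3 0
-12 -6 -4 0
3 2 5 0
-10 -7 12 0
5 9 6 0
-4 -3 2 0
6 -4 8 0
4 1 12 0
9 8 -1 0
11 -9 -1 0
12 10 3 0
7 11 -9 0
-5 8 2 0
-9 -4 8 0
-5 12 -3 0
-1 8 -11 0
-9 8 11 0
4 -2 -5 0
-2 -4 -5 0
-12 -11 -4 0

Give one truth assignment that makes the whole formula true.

x1=F, x2=T, x3=F, x4=F, x5=F, x6=T, x7=T, x8=F, x9=T, x10=F, x11=T, x12=T

Try x1 = False.
Try x2 = True.
Try x3 = False.
The remaining clauses are satisfied by x4 = False, x5 = False, x6 = True, x7 = True, x8 = False, x9 = True, x10 = False, x11 = True, x12 = True.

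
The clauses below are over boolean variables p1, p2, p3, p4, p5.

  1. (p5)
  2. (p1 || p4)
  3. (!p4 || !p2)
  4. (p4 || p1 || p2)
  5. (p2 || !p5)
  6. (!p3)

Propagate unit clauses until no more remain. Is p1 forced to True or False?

(p5) is a unit clause: p5 = True.
(p2 || !p5) with p5 = True leaves only p2, so p2 = True.
(!p4 || !p2): since p2 = True, the clause reduces to (!p4). p4 = False.
From (p1 || p4) and p4 = False: p1 = True.

True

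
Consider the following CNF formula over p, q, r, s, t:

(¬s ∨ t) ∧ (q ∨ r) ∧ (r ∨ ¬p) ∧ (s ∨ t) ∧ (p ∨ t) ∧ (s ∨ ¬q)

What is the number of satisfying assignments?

7

The models are:
  p=F q=F r=T s=F t=T
  p=F q=F r=T s=T t=T
  p=F q=T r=F s=T t=T
  p=F q=T r=T s=T t=T
  p=T q=F r=T s=F t=T
  p=T q=F r=T s=T t=T
  p=T q=T r=T s=T t=T
That's 7 in total.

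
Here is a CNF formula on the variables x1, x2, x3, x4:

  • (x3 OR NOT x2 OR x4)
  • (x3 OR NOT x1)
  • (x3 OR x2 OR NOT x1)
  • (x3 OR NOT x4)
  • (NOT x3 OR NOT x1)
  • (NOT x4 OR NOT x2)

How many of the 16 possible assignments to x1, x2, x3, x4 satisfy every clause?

The models are:
  x1=0 x2=0 x3=0 x4=0
  x1=0 x2=0 x3=1 x4=0
  x1=0 x2=0 x3=1 x4=1
  x1=0 x2=1 x3=1 x4=0
Count: 4.

4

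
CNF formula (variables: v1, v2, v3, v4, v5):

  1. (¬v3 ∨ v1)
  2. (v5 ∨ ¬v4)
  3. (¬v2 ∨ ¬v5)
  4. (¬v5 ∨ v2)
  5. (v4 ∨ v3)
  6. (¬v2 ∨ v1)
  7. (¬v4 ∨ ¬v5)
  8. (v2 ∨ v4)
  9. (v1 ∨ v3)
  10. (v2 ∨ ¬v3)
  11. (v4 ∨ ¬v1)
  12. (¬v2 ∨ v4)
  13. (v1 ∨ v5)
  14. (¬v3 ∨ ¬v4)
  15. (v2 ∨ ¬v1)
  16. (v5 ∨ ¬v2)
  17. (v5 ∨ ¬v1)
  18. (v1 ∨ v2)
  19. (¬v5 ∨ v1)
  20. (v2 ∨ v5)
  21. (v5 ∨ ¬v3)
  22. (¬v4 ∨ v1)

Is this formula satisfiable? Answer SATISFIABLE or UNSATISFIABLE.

UNSATISFIABLE

v1 = True:
  propagation gives v4=True, v5=True; an empty clause results — contradiction.
v1 = False:
  propagation gives v3=False; an empty clause results — contradiction.
Every branch closes, so no satisfying assignment exists.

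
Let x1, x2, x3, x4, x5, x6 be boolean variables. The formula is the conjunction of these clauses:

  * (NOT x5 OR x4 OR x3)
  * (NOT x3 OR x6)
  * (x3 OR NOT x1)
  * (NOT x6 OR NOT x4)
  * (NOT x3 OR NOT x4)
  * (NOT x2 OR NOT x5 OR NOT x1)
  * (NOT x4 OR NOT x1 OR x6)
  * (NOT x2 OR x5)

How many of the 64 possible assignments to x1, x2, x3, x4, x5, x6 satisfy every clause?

10

Split on x3, then x4.
  x3=T, x4=T: a clause becomes empty — 0.
  x3=T, x4=F: 5 of the 16 assignments to (x1,x2,x5,x6) work.
  x3=F, x4=T: remaining (x1,x2,x5,x6) ∈ {(F,F,F,F); (F,F,T,F); (F,T,T,F)} — 3.
  x3=F, x4=F: remaining (x1,x2,x5,x6) ∈ {(F,F,F,F); (F,F,F,T)} — 2.
Total: 0 + 5 + 3 + 2 = 10.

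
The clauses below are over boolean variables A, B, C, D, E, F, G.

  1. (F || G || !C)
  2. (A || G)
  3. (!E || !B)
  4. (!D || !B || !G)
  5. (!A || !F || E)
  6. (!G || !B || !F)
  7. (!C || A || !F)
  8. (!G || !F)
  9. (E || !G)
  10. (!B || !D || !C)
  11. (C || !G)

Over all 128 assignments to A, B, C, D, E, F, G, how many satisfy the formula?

Case analysis on G and F:
  G=1, F=1: a clause becomes empty — 0.
  G=1, F=0: remaining (A,B,C,D,E) ∈ {(0,0,1,0,1); (0,0,1,1,1); (1,0,1,0,1); (1,0,1,1,1)} — 4.
  G=0, F=1: remaining (A,B,C,D,E) ∈ {(1,0,0,0,1); (1,0,0,1,1); (1,0,1,0,1); (1,0,1,1,1)} — 4.
  G=0, F=0: D free; 3 ways for (A,B,C,E) × 2^1 = 6.
Total: 0 + 4 + 4 + 6 = 14.

14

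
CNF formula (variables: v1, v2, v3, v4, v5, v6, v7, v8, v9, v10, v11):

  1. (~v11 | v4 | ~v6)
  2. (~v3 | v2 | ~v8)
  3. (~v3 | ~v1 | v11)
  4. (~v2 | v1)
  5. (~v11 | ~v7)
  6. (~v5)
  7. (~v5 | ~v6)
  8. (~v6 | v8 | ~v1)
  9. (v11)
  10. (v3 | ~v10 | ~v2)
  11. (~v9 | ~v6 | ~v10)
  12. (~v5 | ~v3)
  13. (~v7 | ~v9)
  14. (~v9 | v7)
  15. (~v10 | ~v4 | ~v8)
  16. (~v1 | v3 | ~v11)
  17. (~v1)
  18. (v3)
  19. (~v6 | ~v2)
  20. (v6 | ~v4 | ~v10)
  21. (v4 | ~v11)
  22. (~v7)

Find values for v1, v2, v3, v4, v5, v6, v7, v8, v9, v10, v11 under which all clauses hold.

v1=False  v2=False  v3=True  v4=True  v5=False  v6=True  v7=False  v8=False  v9=False  v10=False  v11=True

Check each clause:
  1. (~v11 | ~v6 | v4) — v4 is true.
  2. (~v3 | v2 | ~v8) — ~v8 is true.
  3. (~v1 | v11 | ~v3) — v11 is true.
  4. (~v2 | v1) — ~v2 is true.
  5. (~v7 | ~v11) — ~v7 is true.
  6. (~v5) — ~v5 is true.
  7. (~v5 | ~v6) — ~v5 is true.
  8. (~v6 | ~v1 | v8) — ~v1 is true.
  9. (v11) — v11 is true.
  10. (v3 | ~v2 | ~v10) — v3 is true.
  11. (~v10 | ~v9 | ~v6) — ~v10 is true.
  12. (~v3 | ~v5) — ~v5 is true.
  13. (~v9 | ~v7) — ~v7 is true.
  14. (v7 | ~v9) — ~v9 is true.
  15. (~v10 | ~v4 | ~v8) — ~v8 is true.
  16. (~v1 | ~v11 | v3) — v3 is true.
  17. (~v1) — ~v1 is true.
  18. (v3) — v3 is true.
  19. (~v2 | ~v6) — ~v2 is true.
  20. (~v10 | ~v4 | v6) — v6 is true.
  21. (~v11 | v4) — v4 is true.
  22. (~v7) — ~v7 is true.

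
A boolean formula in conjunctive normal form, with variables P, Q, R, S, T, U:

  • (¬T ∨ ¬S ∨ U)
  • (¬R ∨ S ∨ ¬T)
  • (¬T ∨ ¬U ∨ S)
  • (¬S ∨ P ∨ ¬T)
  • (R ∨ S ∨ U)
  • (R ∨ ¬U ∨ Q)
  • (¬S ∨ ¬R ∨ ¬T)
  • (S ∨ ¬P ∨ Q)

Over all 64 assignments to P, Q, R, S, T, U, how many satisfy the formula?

23

Case analysis on S and T:
  S=T, T=T: remaining (P,Q,R,U) ∈ {(T,T,F,T)} — 1.
  S=T, T=F: P free; 7 ways for (Q,R,U) × 2^1 = 14.
  S=F, T=T: a clause becomes empty — 0.
  S=F, T=F: 8 of the 16 assignments to (P,Q,R,U) work.
Total: 1 + 14 + 0 + 8 = 23.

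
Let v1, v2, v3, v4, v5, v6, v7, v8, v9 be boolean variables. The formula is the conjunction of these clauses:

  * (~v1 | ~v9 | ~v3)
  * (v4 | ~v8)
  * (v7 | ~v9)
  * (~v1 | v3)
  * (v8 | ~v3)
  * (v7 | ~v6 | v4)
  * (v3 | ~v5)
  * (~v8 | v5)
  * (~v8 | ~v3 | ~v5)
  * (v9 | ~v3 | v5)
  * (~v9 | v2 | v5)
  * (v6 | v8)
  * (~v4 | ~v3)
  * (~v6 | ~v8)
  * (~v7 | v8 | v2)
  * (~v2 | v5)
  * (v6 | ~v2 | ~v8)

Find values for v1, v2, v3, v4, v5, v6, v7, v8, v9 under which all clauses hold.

v1=F, v2=F, v3=F, v4=T, v5=F, v6=T, v7=F, v8=F, v9=F

Check each clause:
  1. (~v3 | ~v1 | ~v9) — ~v3 is true.
  2. (v4 | ~v8) — ~v8 is true.
  3. (~v9 | v7) — ~v9 is true.
  4. (~v1 | v3) — ~v1 is true.
  5. (v8 | ~v3) — ~v3 is true.
  6. (~v6 | v7 | v4) — v4 is true.
  7. (v3 | ~v5) — ~v5 is true.
  8. (~v8 | v5) — ~v8 is true.
  9. (~v3 | ~v5 | ~v8) — ~v8 is true.
  10. (v5 | v9 | ~v3) — ~v3 is true.
  11. (v2 | ~v9 | v5) — ~v9 is true.
  12. (v6 | v8) — v6 is true.
  13. (~v4 | ~v3) — ~v3 is true.
  14. (~v6 | ~v8) — ~v8 is true.
  15. (v8 | v2 | ~v7) — ~v7 is true.
  16. (v5 | ~v2) — ~v2 is true.
  17. (~v2 | ~v8 | v6) — ~v8 is true.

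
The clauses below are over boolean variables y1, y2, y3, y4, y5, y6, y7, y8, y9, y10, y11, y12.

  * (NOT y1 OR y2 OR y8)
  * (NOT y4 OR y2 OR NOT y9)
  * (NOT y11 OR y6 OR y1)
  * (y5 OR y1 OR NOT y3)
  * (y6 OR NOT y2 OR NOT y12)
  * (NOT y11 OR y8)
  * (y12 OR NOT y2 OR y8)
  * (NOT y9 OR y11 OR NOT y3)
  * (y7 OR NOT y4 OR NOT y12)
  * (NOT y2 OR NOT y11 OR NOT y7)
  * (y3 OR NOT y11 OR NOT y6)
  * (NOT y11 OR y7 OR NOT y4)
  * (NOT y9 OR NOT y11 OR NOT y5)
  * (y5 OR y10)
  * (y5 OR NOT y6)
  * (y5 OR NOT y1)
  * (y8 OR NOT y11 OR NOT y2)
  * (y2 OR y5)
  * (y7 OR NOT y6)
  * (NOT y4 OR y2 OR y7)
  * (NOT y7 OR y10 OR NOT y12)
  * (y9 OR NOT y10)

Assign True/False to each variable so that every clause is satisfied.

y1 = T, y2 = T, y3 = F, y4 = T, y5 = T, y6 = T, y7 = T, y8 = T, y9 = T, y10 = F, y11 = F, y12 = F

y8 occurs only positively in the remaining clauses — set y8 = True.
Branch on y1: take y1 = True.
  then y5 is forced to True.
Branch on y2: take y2 = True.
Set y3 = False and propagate.
The remaining clauses are satisfied by y4 = True, y6 = True, y7 = True, y9 = True, y10 = False, y11 = False, y12 = False.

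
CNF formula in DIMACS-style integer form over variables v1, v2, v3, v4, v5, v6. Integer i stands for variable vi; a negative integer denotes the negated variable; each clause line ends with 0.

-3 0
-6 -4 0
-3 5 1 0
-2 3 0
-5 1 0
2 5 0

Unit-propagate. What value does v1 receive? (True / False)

(NOT v3) stands alone — v3 = False.
(v3 OR NOT v2) with v3 = False leaves only NOT v2, so v2 = False.
In (v2 OR v5), v2 is now false; v5 must hold, so v5 = True.
In (NOT v5 OR v1), NOT v5 is now false; v1 must hold, so v1 = True.

True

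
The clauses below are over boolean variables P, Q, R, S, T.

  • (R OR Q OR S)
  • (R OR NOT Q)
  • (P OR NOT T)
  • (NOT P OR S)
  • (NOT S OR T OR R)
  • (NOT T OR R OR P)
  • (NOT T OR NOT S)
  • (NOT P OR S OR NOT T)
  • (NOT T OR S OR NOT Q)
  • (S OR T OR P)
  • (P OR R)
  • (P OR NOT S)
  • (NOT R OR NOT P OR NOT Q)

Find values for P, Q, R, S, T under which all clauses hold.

P=True, Q=False, R=True, S=True, T=False

Try P = True.
  then S is forced to True.
  then T is forced to False.
  then R is forced to True.
  then Q is forced to False.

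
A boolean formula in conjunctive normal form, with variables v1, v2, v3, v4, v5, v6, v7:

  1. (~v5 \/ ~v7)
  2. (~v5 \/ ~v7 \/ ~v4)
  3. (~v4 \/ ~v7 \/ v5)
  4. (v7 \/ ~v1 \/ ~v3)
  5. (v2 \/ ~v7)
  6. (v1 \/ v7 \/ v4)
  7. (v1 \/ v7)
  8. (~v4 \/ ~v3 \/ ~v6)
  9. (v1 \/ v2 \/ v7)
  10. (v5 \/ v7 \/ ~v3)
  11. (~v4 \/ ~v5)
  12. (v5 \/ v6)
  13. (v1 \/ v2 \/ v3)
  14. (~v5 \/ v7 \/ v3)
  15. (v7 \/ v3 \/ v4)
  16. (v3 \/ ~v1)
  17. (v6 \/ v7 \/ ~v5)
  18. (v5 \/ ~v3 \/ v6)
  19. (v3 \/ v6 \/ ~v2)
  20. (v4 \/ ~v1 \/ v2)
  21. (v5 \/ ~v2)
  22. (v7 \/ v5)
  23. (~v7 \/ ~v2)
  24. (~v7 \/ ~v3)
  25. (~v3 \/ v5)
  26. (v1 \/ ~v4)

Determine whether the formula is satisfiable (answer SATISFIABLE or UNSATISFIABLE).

v7 = True:
  propagation gives v5=False, v4=False, v2=True; an empty clause results — contradiction.
v7 = False:
  propagation gives v1=True, v3=False; an empty clause results — contradiction.
Every branch closes, so no satisfying assignment exists.

UNSATISFIABLE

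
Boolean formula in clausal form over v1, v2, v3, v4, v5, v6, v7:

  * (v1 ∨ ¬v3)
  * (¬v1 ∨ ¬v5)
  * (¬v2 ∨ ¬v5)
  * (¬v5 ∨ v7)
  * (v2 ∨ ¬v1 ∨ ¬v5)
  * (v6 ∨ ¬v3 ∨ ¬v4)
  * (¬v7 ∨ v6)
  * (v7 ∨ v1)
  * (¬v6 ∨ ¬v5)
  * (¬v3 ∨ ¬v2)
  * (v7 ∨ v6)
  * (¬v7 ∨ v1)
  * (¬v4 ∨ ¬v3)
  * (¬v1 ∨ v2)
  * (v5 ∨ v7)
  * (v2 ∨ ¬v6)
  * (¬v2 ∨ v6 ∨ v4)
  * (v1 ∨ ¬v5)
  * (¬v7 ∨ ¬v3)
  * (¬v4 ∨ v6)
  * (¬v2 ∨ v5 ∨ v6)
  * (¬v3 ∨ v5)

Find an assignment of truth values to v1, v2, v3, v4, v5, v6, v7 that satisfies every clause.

v1 = T  v2 = T  v3 = F  v4 = F  v5 = F  v6 = T  v7 = T

Check each clause:
  1. (v1 ∨ ¬v3) — v1 is true.
  2. (¬v1 ∨ ¬v5) — ¬v5 is true.
  3. (¬v5 ∨ ¬v2) — ¬v5 is true.
  4. (¬v5 ∨ v7) — ¬v5 is true.
  5. (¬v1 ∨ v2 ∨ ¬v5) — v2 is true.
  6. (¬v4 ∨ v6 ∨ ¬v3) — ¬v4 is true.
  7. (v6 ∨ ¬v7) — v6 is true.
  8. (v1 ∨ v7) — v1 is true.
  9. (¬v5 ∨ ¬v6) — ¬v5 is true.
  10. (¬v3 ∨ ¬v2) — ¬v3 is true.
  11. (v6 ∨ v7) — v6 is true.
  12. (v1 ∨ ¬v7) — v1 is true.
  13. (¬v3 ∨ ¬v4) — ¬v4 is true.
  14. (¬v1 ∨ v2) — v2 is true.
  15. (v5 ∨ v7) — v7 is true.
  16. (¬v6 ∨ v2) — v2 is true.
  17. (v6 ∨ ¬v2 ∨ v4) — v6 is true.
  18. (¬v5 ∨ v1) — v1 is true.
  19. (¬v3 ∨ ¬v7) — ¬v3 is true.
  20. (v6 ∨ ¬v4) — ¬v4 is true.
  21. (¬v2 ∨ v5 ∨ v6) — v6 is true.
  22. (v5 ∨ ¬v3) — ¬v3 is true.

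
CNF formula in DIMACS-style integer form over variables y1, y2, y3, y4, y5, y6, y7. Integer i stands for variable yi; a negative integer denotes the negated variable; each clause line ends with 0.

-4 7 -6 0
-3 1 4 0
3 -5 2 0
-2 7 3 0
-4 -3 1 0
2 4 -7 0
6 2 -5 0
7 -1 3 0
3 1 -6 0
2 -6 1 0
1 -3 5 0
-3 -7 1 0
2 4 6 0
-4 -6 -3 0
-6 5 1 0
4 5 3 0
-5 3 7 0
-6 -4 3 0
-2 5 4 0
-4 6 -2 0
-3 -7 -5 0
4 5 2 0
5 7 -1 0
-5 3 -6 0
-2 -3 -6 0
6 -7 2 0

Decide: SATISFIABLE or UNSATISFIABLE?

Set y1 = True and propagate.
For the remaining variables, y2 = True, y3 = False, y4 = False, y5 = True, y6 = False, y7 = True works.
Every clause has at least one true literal under this assignment.
So y1=T  y2=T  y3=F  y4=F  y5=T  y6=F  y7=T is a satisfying assignment.

SATISFIABLE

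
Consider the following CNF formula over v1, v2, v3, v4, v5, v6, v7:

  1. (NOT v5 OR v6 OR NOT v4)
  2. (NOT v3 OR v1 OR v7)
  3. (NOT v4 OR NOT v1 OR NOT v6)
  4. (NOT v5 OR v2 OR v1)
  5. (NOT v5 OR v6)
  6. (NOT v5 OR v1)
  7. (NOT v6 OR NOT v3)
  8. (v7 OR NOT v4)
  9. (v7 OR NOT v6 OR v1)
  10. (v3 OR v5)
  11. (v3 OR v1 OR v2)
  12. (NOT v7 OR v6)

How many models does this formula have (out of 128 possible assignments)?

6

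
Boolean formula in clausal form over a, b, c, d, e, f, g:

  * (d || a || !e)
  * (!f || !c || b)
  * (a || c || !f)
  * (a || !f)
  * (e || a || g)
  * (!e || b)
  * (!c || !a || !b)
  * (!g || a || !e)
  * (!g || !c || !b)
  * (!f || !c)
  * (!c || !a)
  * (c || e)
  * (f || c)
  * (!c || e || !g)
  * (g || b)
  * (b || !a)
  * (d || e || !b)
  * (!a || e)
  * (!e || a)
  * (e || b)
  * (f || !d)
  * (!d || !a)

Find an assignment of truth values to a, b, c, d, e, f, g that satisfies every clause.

a=True, b=True, c=False, d=False, e=True, f=True, g=True

Branch on a: take a = True.
  then c is forced to False.
  then e is forced to True.
  then b is forced to True.
  then f is forced to True.
  then d is forced to False.
g is now unconstrained; take g = True.
Check each clause:
  1. (a || d || !e) — a is true.
  2. (!f || !c || b) — b is true.
  3. (c || !f || a) — a is true.
  4. (a || !f) — a is true.
  5. (e || a || g) — a is true.
  6. (!e || b) — b is true.
  7. (!a || !b || !c) — !c is true.
  8. (!g || a || !e) — a is true.
  9. (!b || !c || !g) — !c is true.
  10. (!c || !f) — !c is true.
  11. (!a || !c) — !c is true.
  12. (c || e) — e is true.
  13. (c || f) — f is true.
  14. (!c || e || !g) — !c is true.
  15. (b || g) — b is true.
  16. (b || !a) — b is true.
  17. (d || e || !b) — e is true.
  18. (e || !a) — e is true.
  19. (a || !e) — a is true.
  20. (e || b) — b is true.
  21. (f || !d) — !d is true.
  22. (!a || !d) — !d is true.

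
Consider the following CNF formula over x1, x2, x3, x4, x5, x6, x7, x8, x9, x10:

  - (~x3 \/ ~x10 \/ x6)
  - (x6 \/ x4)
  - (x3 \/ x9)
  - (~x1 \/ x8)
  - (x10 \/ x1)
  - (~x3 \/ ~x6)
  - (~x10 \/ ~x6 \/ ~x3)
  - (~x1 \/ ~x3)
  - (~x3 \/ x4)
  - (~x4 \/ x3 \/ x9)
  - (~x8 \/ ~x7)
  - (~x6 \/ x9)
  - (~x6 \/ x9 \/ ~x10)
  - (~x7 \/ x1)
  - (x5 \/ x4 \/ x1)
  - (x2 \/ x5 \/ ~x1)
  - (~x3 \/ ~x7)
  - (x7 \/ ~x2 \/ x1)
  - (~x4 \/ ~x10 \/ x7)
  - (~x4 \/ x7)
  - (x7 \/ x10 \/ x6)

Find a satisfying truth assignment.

x5 occurs only positively in the remaining clauses — set x5 = True.
x9 occurs only positively in the remaining clauses — set x9 = True.
Try x1 = True.
  then x8 is forced to True.
  then x3 is forced to False.
  then x7 is forced to False.
  then x4 is forced to False.
  then x6 is forced to True.
x2, x10 are now unconstrained; take x2 = True, x10 = True.
Every clause has at least one true literal under this assignment.

x1=True, x2=True, x3=False, x4=False, x5=True, x6=True, x7=False, x8=True, x9=True, x10=True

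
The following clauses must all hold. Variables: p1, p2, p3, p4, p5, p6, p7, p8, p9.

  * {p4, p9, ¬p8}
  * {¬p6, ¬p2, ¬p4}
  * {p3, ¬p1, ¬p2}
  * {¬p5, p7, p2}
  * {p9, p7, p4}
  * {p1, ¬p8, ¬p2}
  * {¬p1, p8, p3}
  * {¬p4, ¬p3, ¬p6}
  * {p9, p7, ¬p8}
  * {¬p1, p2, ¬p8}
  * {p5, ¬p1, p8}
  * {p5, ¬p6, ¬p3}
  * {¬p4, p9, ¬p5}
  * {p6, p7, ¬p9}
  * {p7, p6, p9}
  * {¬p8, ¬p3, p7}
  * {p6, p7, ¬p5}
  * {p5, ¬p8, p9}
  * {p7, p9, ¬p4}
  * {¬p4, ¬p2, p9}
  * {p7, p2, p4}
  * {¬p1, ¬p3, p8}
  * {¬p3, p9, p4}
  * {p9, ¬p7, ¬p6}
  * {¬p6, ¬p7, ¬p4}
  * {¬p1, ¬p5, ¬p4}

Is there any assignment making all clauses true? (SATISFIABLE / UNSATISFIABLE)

SATISFIABLE

Set p1 = False and propagate.
Set p2 = True and propagate.
  then p8 is forced to False.
Branch on p3: take p3 = True.
The remaining clauses are satisfied by p4 = False, p5 = True, p6 = False, p7 = True, p9 = True.
Every clause has at least one true literal under this assignment.
So p1 = F, p2 = T, p3 = T, p4 = F, p5 = T, p6 = F, p7 = T, p8 = F, p9 = T is a satisfying assignment.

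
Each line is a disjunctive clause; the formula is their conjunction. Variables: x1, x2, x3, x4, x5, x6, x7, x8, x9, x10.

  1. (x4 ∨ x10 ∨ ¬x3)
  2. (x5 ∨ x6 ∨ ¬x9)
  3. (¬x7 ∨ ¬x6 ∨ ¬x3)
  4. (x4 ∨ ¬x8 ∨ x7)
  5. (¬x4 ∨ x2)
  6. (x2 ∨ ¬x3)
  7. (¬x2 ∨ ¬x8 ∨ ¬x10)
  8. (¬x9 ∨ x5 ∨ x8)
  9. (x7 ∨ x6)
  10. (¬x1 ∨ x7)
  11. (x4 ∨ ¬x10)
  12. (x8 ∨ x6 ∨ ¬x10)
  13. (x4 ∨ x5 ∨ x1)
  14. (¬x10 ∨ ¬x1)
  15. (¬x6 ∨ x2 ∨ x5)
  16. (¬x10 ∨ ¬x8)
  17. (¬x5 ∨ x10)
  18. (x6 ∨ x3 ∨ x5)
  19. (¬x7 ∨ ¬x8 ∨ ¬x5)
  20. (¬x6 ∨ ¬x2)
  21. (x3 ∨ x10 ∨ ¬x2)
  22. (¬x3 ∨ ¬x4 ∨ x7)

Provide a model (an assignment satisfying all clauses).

x1=True, x2=True, x3=True, x4=True, x5=False, x6=False, x7=True, x8=False, x9=False, x10=False

Check each clause:
  1. (x10 ∨ x4 ∨ ¬x3) — x4 is true.
  2. (x6 ∨ x5 ∨ ¬x9) — ¬x9 is true.
  3. (¬x3 ∨ ¬x6 ∨ ¬x7) — ¬x6 is true.
  4. (x7 ∨ ¬x8 ∨ x4) — ¬x8 is true.
  5. (¬x4 ∨ x2) — x2 is true.
  6. (¬x3 ∨ x2) — x2 is true.
  7. (¬x8 ∨ ¬x2 ∨ ¬x10) — ¬x8 is true.
  8. (¬x9 ∨ x5 ∨ x8) — ¬x9 is true.
  9. (x6 ∨ x7) — x7 is true.
  10. (x7 ∨ ¬x1) — x7 is true.
  11. (x4 ∨ ¬x10) — x4 is true.
  12. (x8 ∨ x6 ∨ ¬x10) — ¬x10 is true.
  13. (x5 ∨ x4 ∨ x1) — x1 is true.
  14. (¬x1 ∨ ¬x10) — ¬x10 is true.
  15. (x5 ∨ x2 ∨ ¬x6) — ¬x6 is true.
  16. (¬x10 ∨ ¬x8) — ¬x8 is true.
  17. (x10 ∨ ¬x5) — ¬x5 is true.
  18. (x6 ∨ x5 ∨ x3) — x3 is true.
  19. (¬x8 ∨ ¬x7 ∨ ¬x5) — ¬x8 is true.
  20. (¬x2 ∨ ¬x6) — ¬x6 is true.
  21. (¬x2 ∨ x3 ∨ x10) — x3 is true.
  22. (¬x3 ∨ ¬x4 ∨ x7) — x7 is true.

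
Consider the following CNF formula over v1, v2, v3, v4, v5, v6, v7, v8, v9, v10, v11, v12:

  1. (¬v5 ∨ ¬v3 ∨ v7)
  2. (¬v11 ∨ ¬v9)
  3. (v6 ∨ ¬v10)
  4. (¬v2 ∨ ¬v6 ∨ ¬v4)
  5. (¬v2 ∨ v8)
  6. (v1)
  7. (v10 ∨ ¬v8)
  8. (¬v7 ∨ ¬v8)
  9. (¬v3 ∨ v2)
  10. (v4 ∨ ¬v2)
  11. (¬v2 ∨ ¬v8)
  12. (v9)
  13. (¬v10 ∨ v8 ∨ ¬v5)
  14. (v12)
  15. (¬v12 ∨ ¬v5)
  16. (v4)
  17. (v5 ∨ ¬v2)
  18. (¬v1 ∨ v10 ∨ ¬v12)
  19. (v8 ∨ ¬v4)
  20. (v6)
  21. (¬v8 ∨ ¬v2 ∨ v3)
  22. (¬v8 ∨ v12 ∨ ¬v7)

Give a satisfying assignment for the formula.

The clause (v1) is unit: v1 must be True.
Unit propagation: (v9) forces v9 = True.
Unit propagation: (¬v11) forces v11 = False.
Unit propagation: (v12) forces v12 = True.
The clause (¬v5) is unit: v5 must be False.
The clause (v4) is unit: v4 must be True.
The clause (¬v2) is unit: v2 must be False.
Unit propagation: (¬v3) forces v3 = False.
(v10) is a unit clause, so v10 = True.
(v6) is a unit clause, so v6 = True.
Unit propagation: (v8) forces v8 = True.
(¬v7) is a unit clause, so v7 = False.

v1=True, v2=False, v3=False, v4=True, v5=False, v6=True, v7=False, v8=True, v9=True, v10=True, v11=False, v12=True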